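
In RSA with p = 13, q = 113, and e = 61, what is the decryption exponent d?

φ(n) = (p−1)(q−1) = 12·112 = 1344.
Need d with 61·d ≡ 1 (mod 1344). Apply the extended Euclidean algorithm:
1344 = 22*61 + 2
61 = 30*2 + 1
2 = 2*1 + 0
Back-substitute:
1 = 61 − 30·2
1 = −30·1344 + 661·61
So 61·661 ≡ 1 (mod 1344), hence d = 661.

661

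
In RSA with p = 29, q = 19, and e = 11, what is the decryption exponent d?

275

φ(n) = (p−1)(q−1) = 28·18 = 504.
Need d with 11·d ≡ 1 (mod 504). Apply the extended Euclidean algorithm:
504 = 45×11 + 9
11 = 1×9 + 2
9 = 4×2 + 1
2 = 2×1 + 0
Back-substitute:
1 = 9 − 4·2
1 = −4·11 + 5·9
1 = 5·504 − 229·11
So 11·(-229) ≡ 1 (mod 504), hence d ≡ -229 ≡ 275 (mod 504).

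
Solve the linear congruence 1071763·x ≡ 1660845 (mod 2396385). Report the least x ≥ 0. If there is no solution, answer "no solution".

1299675

First find gcd(1071763, 2396385):
2396385 = 2·1071763 + 252859
1071763 = 4·252859 + 60327
252859 = 4·60327 + 11551
60327 = 5·11551 + 2572
11551 = 4·2572 + 1263
2572 = 2·1263 + 46
1263 = 27·46 + 21
46 = 2·21 + 4
21 = 5·4 + 1
4 = 4·1 + 0
gcd = 1, so a unique solution mod 2396385 exists.
Back-substitute for the Bézout coefficients:
1 = 21 − 5·4
1 = −5·46 + 11·21
1 = 11·1263 − 302·46
1 = −302·2572 + 615·1263
1 = 615·11551 − 2762·2572
1 = −2762·60327 + 14425·11551
1 = 14425·252859 − 60462·60327
1 = −60462·1071763 + 256273·252859
1 = 256273·2396385 − 573008·1071763
So 1071763·(-573008) ≡ 1 (mod 2396385), giving 1071763⁻¹ ≡ 1823377.
x ≡ 1071763⁻¹·1660845 ≡ 1823377·1660845 ≡ 1299675 (mod 2396385).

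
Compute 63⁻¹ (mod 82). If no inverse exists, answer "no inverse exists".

69

gcd(82, 63) by repeated division:
82 = 1*63 + 19
63 = 3*19 + 6
19 = 3*6 + 1
6 = 6*1 + 0
gcd = 1, so the inverse exists. Back-substitute:
1 = 19 − 3·6
1 = −3·63 + 10·19
1 = 10·82 − 13·63
Thus 63·(-13) ≡ 1 (mod 82); reducing, -13 mod 82 = 69.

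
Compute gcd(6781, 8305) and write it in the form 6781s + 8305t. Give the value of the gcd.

Euclidean algorithm:
8305 = 1*6781 + 1524
6781 = 4*1524 + 685
1524 = 2*685 + 154
685 = 4*154 + 69
154 = 2*69 + 16
69 = 4*16 + 5
16 = 3*5 + 1
5 = 5*1 + 0
gcd(6781, 8305) = 1.
Back-substituting:
1 = 16 − 3·5
1 = −3·69 + 13·16
1 = 13·154 − 29·69
1 = −29·685 + 129·154
1 = 129·1524 − 287·685
1 = −287·6781 + 1277·1524
1 = 1277·8305 − 1564·6781
So 1 = (1277)·8305 + (-1564)·6781.

1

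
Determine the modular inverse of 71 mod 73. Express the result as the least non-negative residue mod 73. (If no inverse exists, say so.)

36

gcd(73, 71) by repeated division:
73 = 1*71 + 2
71 = 35*2 + 1
2 = 2*1 + 0
Since gcd(71, 73) = 1, back-substitute to write 1 as a combination:
1 = 71 − 35·2
1 = −35·73 + 36·71
So 71·36 ≡ 1 (mod 73).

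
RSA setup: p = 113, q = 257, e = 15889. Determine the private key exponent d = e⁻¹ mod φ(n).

φ(n) = (p−1)(q−1) = 112·256 = 28672.
Need d with 15889·d ≡ 1 (mod 28672). Apply the extended Euclidean algorithm:
28672 = 1·15889 + 12783
15889 = 1·12783 + 3106
12783 = 4·3106 + 359
3106 = 8·359 + 234
359 = 1·234 + 125
234 = 1·125 + 109
125 = 1·109 + 16
109 = 6·16 + 13
16 = 1·13 + 3
13 = 4·3 + 1
3 = 3·1 + 0
Back-substitute:
1 = 13 − 4·3
1 = −4·16 + 5·13
1 = 5·109 − 34·16
1 = −34·125 + 39·109
1 = 39·234 − 73·125
1 = −73·359 + 112·234
1 = 112·3106 − 969·359
1 = −969·12783 + 3988·3106
1 = 3988·15889 − 4957·12783
1 = −4957·28672 + 8945·15889
So 15889·8945 ≡ 1 (mod 28672), hence d = 8945.

8945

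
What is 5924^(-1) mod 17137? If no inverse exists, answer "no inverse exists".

15005

gcd(17137, 5924) by repeated division:
17137 = 2×5924 + 5289
5924 = 1×5289 + 635
5289 = 8×635 + 209
635 = 3×209 + 8
209 = 26×8 + 1
8 = 8×1 + 0
Since gcd(5924, 17137) = 1, back-substitute to write 1 as a combination:
1 = 209 − 26·8
1 = −26·635 + 79·209
1 = 79·5289 − 658·635
1 = −658·5924 + 737·5289
1 = 737·17137 − 2132·5924
So 5924·(-2132) ≡ 1 (mod 17137), and -2132 ≡ 15005 (mod 17137).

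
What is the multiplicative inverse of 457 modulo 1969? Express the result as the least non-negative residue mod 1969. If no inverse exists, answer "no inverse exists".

Run Euclid on (1969, 457):
1969 = 4*457 + 141
457 = 3*141 + 34
141 = 4*34 + 5
34 = 6*5 + 4
5 = 1*4 + 1
4 = 4*1 + 0
gcd = 1, so the inverse exists. Back-substitute:
1 = 5 − 4
1 = −34 + 7·5
1 = 7·141 − 29·34
1 = −29·457 + 94·141
1 = 94·1969 − 405·457
So 457·(-405) ≡ 1 (mod 1969), and -405 ≡ 1564 (mod 1969).

1564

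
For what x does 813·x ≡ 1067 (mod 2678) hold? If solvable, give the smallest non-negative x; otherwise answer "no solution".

1757

First find gcd(813, 2678):
2678 = 3×813 + 239
813 = 3×239 + 96
239 = 2×96 + 47
96 = 2×47 + 2
47 = 23×2 + 1
2 = 2×1 + 0
gcd = 1, so a unique solution mod 2678 exists.
Back-substitute for the Bézout coefficients:
1 = 47 − 23·2
1 = −23·96 + 47·47
1 = 47·239 − 117·96
1 = −117·813 + 398·239
1 = 398·2678 − 1311·813
So 813·(-1311) ≡ 1 (mod 2678), giving 813⁻¹ ≡ 1367.
x ≡ 813⁻¹·1067 ≡ 1367·1067 ≡ 1757 (mod 2678).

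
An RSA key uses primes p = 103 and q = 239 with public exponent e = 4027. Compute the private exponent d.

φ(n) = (p−1)(q−1) = 102·238 = 24276.
Need d with 4027·d ≡ 1 (mod 24276). Apply the extended Euclidean algorithm:
24276 = 6×4027 + 114
4027 = 35×114 + 37
114 = 3×37 + 3
37 = 12×3 + 1
3 = 3×1 + 0
Back-substitute:
1 = 37 − 12·3
1 = −12·114 + 37·37
1 = 37·4027 − 1307·114
1 = −1307·24276 + 7879·4027
So 4027·7879 ≡ 1 (mod 24276), hence d = 7879.

7879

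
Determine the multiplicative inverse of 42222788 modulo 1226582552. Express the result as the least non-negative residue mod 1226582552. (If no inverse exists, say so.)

no inverse exists

Euclidean algorithm on 1226582552, 42222788:
1226582552 = 29·42222788 + 2121700
42222788 = 19·2121700 + 1910488
2121700 = 1·1910488 + 211212
1910488 = 9·211212 + 9580
211212 = 22·9580 + 452
9580 = 21·452 + 88
452 = 5·88 + 12
88 = 7·12 + 4
12 = 3·4 + 0
gcd(42222788, 1226582552) = 4 ≠ 1, so 42222788 has no multiplicative inverse modulo 1226582552.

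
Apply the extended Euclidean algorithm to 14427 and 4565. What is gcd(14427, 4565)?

1

Repeated division:
14427 = 3*4565 + 732
4565 = 6*732 + 173
732 = 4*173 + 40
173 = 4*40 + 13
40 = 3*13 + 1
13 = 13*1 + 0
gcd(14427, 4565) = 1.
Express as a combination:
1 = 40 − 3·13
1 = −3·173 + 13·40
1 = 13·732 − 55·173
1 = −55·4565 + 343·732
1 = 343·14427 − 1084·4565
So 1 = (343)·14427 + (-1084)·4565.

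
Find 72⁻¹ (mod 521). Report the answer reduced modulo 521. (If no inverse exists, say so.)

398

gcd(521, 72) by repeated division:
521 = 7×72 + 17
72 = 4×17 + 4
17 = 4×4 + 1
4 = 4×1 + 0
gcd = 1, so the inverse exists. Back-substitute:
1 = 17 − 4·4
1 = −4·72 + 17·17
1 = 17·521 − 123·72
Thus 72·(-123) ≡ 1 (mod 521); reducing, -123 mod 521 = 398.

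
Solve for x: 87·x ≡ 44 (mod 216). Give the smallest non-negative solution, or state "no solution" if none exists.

gcd(87, 216):
216 = 2*87 + 42
87 = 2*42 + 3
42 = 14*3 + 0
gcd = 3, but 3 ∤ 44, so the congruence has no solution.

no solution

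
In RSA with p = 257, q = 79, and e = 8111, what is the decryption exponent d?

1871

φ(n) = (p−1)(q−1) = 256·78 = 19968.
Need d with 8111·d ≡ 1 (mod 19968). Apply the extended Euclidean algorithm:
19968 = 2*8111 + 3746
8111 = 2*3746 + 619
3746 = 6*619 + 32
619 = 19*32 + 11
32 = 2*11 + 10
11 = 1*10 + 1
10 = 10*1 + 0
Back-substitute:
1 = 11 − 10
1 = −32 + 3·11
1 = 3·619 − 58·32
1 = −58·3746 + 351·619
1 = 351·8111 − 760·3746
1 = −760·19968 + 1871·8111
So 8111·1871 ≡ 1 (mod 19968), hence d = 1871.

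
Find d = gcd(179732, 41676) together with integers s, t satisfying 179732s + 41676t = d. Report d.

4

Euclidean algorithm:
179732 = 4·41676 + 13028
41676 = 3·13028 + 2592
13028 = 5·2592 + 68
2592 = 38·68 + 8
68 = 8·8 + 4
8 = 2·4 + 0
gcd(179732, 41676) = 4.
Express as a combination:
4 = 68 − 8·8
4 = −8·2592 + 305·68
4 = 305·13028 − 1533·2592
4 = −1533·41676 + 4904·13028
4 = 4904·179732 − 21149·41676
So 4 = (4904)·179732 + (-21149)·41676.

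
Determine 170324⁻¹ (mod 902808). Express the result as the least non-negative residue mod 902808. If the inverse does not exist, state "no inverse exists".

no inverse exists

Compute gcd(170324, 902808):
902808 = 5·170324 + 51188
170324 = 3·51188 + 16760
51188 = 3·16760 + 908
16760 = 18·908 + 416
908 = 2·416 + 76
416 = 5·76 + 36
76 = 2·36 + 4
36 = 9·4 + 0
The gcd is 4, not 1, hence no inverse exists.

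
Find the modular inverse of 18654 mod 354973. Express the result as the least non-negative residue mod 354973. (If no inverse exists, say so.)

Run Euclid on (354973, 18654):
354973 = 19*18654 + 547
18654 = 34*547 + 56
547 = 9*56 + 43
56 = 1*43 + 13
43 = 3*13 + 4
13 = 3*4 + 1
4 = 4*1 + 0
The gcd is 1. Working backward:
1 = 13 − 3·4
1 = −3·43 + 10·13
1 = 10·56 − 13·43
1 = −13·547 + 127·56
1 = 127·18654 − 4331·547
1 = −4331·354973 + 82416·18654
So 18654·82416 ≡ 1 (mod 354973).

82416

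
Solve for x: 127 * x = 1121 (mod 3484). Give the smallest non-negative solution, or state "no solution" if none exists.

2807

First find gcd(127, 3484):
3484 = 27×127 + 55
127 = 2×55 + 17
55 = 3×17 + 4
17 = 4×4 + 1
4 = 4×1 + 0
gcd = 1, so a unique solution mod 3484 exists.
Back-substitute for the Bézout coefficients:
1 = 17 − 4·4
1 = −4·55 + 13·17
1 = 13·127 − 30·55
1 = −30·3484 + 823·127
So 127·(823) ≡ 1 (mod 3484), giving 127⁻¹ ≡ 823.
x ≡ 127⁻¹·1121 ≡ 823·1121 ≡ 2807 (mod 3484).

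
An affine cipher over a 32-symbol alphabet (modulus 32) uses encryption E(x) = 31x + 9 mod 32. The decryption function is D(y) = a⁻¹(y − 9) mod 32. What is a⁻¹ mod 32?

Extended Euclidean algorithm:
32 = 1×31 + 1
31 = 31×1 + 0
Since gcd(31, 32) = 1, back-substitute to write 1 as a combination:
1 = 32 − 31
So 31·(-1) ≡ 1 (mod 32), and -1 ≡ 31 (mod 32).

31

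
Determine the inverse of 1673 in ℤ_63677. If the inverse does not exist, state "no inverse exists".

20401

gcd(63677, 1673) by repeated division:
63677 = 38*1673 + 103
1673 = 16*103 + 25
103 = 4*25 + 3
25 = 8*3 + 1
3 = 3*1 + 0
Since gcd(1673, 63677) = 1, back-substitute to write 1 as a combination:
1 = 25 − 8·3
1 = −8·103 + 33·25
1 = 33·1673 − 536·103
1 = −536·63677 + 20401·1673
So 1673·20401 ≡ 1 (mod 63677).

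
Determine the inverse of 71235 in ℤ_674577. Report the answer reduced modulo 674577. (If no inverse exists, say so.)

no inverse exists

Euclidean algorithm on 674577, 71235:
674577 = 9·71235 + 33462
71235 = 2·33462 + 4311
33462 = 7·4311 + 3285
4311 = 1·3285 + 1026
3285 = 3·1026 + 207
1026 = 4·207 + 198
207 = 1·198 + 9
198 = 22·9 + 0
gcd(71235, 674577) = 9 ≠ 1, so 71235 has no multiplicative inverse modulo 674577.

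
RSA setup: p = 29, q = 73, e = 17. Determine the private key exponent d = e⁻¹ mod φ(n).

φ(n) = (p−1)(q−1) = 28·72 = 2016.
Need d with 17·d ≡ 1 (mod 2016). Apply the extended Euclidean algorithm:
2016 = 118*17 + 10
17 = 1*10 + 7
10 = 1*7 + 3
7 = 2*3 + 1
3 = 3*1 + 0
Back-substitute:
1 = 7 − 2·3
1 = −2·10 + 3·7
1 = 3·17 − 5·10
1 = −5·2016 + 593·17
So 17·593 ≡ 1 (mod 2016), hence d = 593.

593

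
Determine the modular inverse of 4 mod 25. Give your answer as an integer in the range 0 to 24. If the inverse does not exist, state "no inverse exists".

Run Euclid on (25, 4):
25 = 6·4 + 1
4 = 4·1 + 0
gcd = 1, so the inverse exists. Back-substitute:
1 = 25 − 6·4
Hence 4⁻¹ ≡ -6 ≡ 19 (mod 25).

19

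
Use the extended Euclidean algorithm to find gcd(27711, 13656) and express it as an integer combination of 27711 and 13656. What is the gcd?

3

Repeated division:
27711 = 2*13656 + 399
13656 = 34*399 + 90
399 = 4*90 + 39
90 = 2*39 + 12
39 = 3*12 + 3
12 = 4*3 + 0
gcd(27711, 13656) = 3.
Working backward:
3 = 39 − 3·12
3 = −3·90 + 7·39
3 = 7·399 − 31·90
3 = −31·13656 + 1061·399
3 = 1061·27711 − 2153·13656
So 3 = (1061)·27711 + (-2153)·13656.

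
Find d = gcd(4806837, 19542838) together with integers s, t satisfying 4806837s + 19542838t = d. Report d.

7

Repeated division:
19542838 = 4·4806837 + 315490
4806837 = 15·315490 + 74487
315490 = 4·74487 + 17542
74487 = 4·17542 + 4319
17542 = 4·4319 + 266
4319 = 16·266 + 63
266 = 4·63 + 14
63 = 4·14 + 7
14 = 2·7 + 0
gcd(4806837, 19542838) = 7.
Express as a combination:
7 = 63 − 4·14
7 = −4·266 + 17·63
7 = 17·4319 − 276·266
7 = −276·17542 + 1121·4319
7 = 1121·74487 − 4760·17542
7 = −4760·315490 + 20161·74487
7 = 20161·4806837 − 307175·315490
7 = −307175·19542838 + 1248861·4806837
So 7 = (-307175)·19542838 + (1248861)·4806837.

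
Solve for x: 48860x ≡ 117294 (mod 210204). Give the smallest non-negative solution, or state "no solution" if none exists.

no solution

gcd(48860, 210204):
210204 = 4×48860 + 14764
48860 = 3×14764 + 4568
14764 = 3×4568 + 1060
4568 = 4×1060 + 328
1060 = 3×328 + 76
328 = 4×76 + 24
76 = 3×24 + 4
24 = 6×4 + 0
gcd = 4, but 4 ∤ 117294, so the congruence has no solution.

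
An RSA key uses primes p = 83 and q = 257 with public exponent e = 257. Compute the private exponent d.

φ(n) = (p−1)(q−1) = 82·256 = 20992.
Need d with 257·d ≡ 1 (mod 20992). Apply the extended Euclidean algorithm:
20992 = 81·257 + 175
257 = 1·175 + 82
175 = 2·82 + 11
82 = 7·11 + 5
11 = 2·5 + 1
5 = 5·1 + 0
Back-substitute:
1 = 11 − 2·5
1 = −2·82 + 15·11
1 = 15·175 − 32·82
1 = −32·257 + 47·175
1 = 47·20992 − 3839·257
So 257·(-3839) ≡ 1 (mod 20992), hence d ≡ -3839 ≡ 17153 (mod 20992).

17153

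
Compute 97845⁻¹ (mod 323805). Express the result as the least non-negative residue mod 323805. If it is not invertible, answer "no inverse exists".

Euclidean algorithm on 323805, 97845:
323805 = 3·97845 + 30270
97845 = 3·30270 + 7035
30270 = 4·7035 + 2130
7035 = 3·2130 + 645
2130 = 3·645 + 195
645 = 3·195 + 60
195 = 3·60 + 15
60 = 4·15 + 0
gcd(97845, 323805) = 15 ≠ 1, so 97845 has no multiplicative inverse modulo 323805.

no inverse exists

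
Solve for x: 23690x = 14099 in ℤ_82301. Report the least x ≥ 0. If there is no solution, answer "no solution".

First find gcd(23690, 82301):
82301 = 3×23690 + 11231
23690 = 2×11231 + 1228
11231 = 9×1228 + 179
1228 = 6×179 + 154
179 = 1×154 + 25
154 = 6×25 + 4
25 = 6×4 + 1
4 = 4×1 + 0
gcd = 1, so a unique solution mod 82301 exists.
Back-substitute for the Bézout coefficients:
1 = 25 − 6·4
1 = −6·154 + 37·25
1 = 37·179 − 43·154
1 = −43·1228 + 295·179
1 = 295·11231 − 2698·1228
1 = −2698·23690 + 5691·11231
1 = 5691·82301 − 19771·23690
So 23690·(-19771) ≡ 1 (mod 82301), giving 23690⁻¹ ≡ 62530.
x ≡ 23690⁻¹·14099 ≡ 62530·14099 ≡ 2158 (mod 82301).

2158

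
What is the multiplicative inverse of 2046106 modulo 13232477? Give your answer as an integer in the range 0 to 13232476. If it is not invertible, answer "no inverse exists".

6464545

Apply the Euclidean algorithm to 13232477 and 2046106:
13232477 = 6×2046106 + 955841
2046106 = 2×955841 + 134424
955841 = 7×134424 + 14873
134424 = 9×14873 + 567
14873 = 26×567 + 131
567 = 4×131 + 43
131 = 3×43 + 2
43 = 21×2 + 1
2 = 2×1 + 0
The gcd is 1. Working backward:
1 = 43 − 21·2
1 = −21·131 + 64·43
1 = 64·567 − 277·131
1 = −277·14873 + 7266·567
1 = 7266·134424 − 65671·14873
1 = −65671·955841 + 466963·134424
1 = 466963·2046106 − 999597·955841
1 = −999597·13232477 + 6464545·2046106
So 2046106·6464545 ≡ 1 (mod 13232477).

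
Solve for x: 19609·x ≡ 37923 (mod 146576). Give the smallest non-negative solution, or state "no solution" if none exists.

First find gcd(19609, 146576):
146576 = 7*19609 + 9313
19609 = 2*9313 + 983
9313 = 9*983 + 466
983 = 2*466 + 51
466 = 9*51 + 7
51 = 7*7 + 2
7 = 3*2 + 1
2 = 2*1 + 0
gcd = 1, so a unique solution mod 146576 exists.
Back-substitute for the Bézout coefficients:
1 = 7 − 3·2
1 = −3·51 + 22·7
1 = 22·466 − 201·51
1 = −201·983 + 424·466
1 = 424·9313 − 4017·983
1 = −4017·19609 + 8458·9313
1 = 8458·146576 − 63223·19609
So 19609·(-63223) ≡ 1 (mod 146576), giving 19609⁻¹ ≡ 83353.
x ≡ 19609⁻¹·37923 ≡ 83353·37923 ≡ 84379 (mod 146576).

84379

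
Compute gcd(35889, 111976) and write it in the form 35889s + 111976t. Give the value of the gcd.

1

Repeated division:
111976 = 3×35889 + 4309
35889 = 8×4309 + 1417
4309 = 3×1417 + 58
1417 = 24×58 + 25
58 = 2×25 + 8
25 = 3×8 + 1
8 = 8×1 + 0
gcd(35889, 111976) = 1.
Express as a combination:
1 = 25 − 3·8
1 = −3·58 + 7·25
1 = 7·1417 − 171·58
1 = −171·4309 + 520·1417
1 = 520·35889 − 4331·4309
1 = −4331·111976 + 13513·35889
So 1 = (-4331)·111976 + (13513)·35889.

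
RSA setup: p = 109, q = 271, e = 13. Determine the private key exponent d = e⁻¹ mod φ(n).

φ(n) = (p−1)(q−1) = 108·270 = 29160.
Need d with 13·d ≡ 1 (mod 29160). Apply the extended Euclidean algorithm:
29160 = 2243×13 + 1
13 = 13×1 + 0
Back-substitute:
1 = 29160 − 2243·13
So 13·(-2243) ≡ 1 (mod 29160), hence d ≡ -2243 ≡ 26917 (mod 29160).

26917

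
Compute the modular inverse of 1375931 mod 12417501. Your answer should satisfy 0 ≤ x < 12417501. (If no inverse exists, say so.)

9598253

Run Euclid on (12417501, 1375931):
12417501 = 9*1375931 + 34122
1375931 = 40*34122 + 11051
34122 = 3*11051 + 969
11051 = 11*969 + 392
969 = 2*392 + 185
392 = 2*185 + 22
185 = 8*22 + 9
22 = 2*9 + 4
9 = 2*4 + 1
4 = 4*1 + 0
The gcd is 1. Working backward:
1 = 9 − 2·4
1 = −2·22 + 5·9
1 = 5·185 − 42·22
1 = −42·392 + 89·185
1 = 89·969 − 220·392
1 = −220·11051 + 2509·969
1 = 2509·34122 − 7747·11051
1 = −7747·1375931 + 312389·34122
1 = 312389·12417501 − 2819248·1375931
Hence 1375931⁻¹ ≡ -2819248 ≡ 9598253 (mod 12417501).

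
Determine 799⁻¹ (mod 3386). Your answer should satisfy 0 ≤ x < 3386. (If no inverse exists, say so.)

Extended Euclidean algorithm:
3386 = 4*799 + 190
799 = 4*190 + 39
190 = 4*39 + 34
39 = 1*34 + 5
34 = 6*5 + 4
5 = 1*4 + 1
4 = 4*1 + 0
The gcd is 1. Working backward:
1 = 5 − 4
1 = −34 + 7·5
1 = 7·39 − 8·34
1 = −8·190 + 39·39
1 = 39·799 − 164·190
1 = −164·3386 + 695·799
So 799·695 ≡ 1 (mod 3386).

695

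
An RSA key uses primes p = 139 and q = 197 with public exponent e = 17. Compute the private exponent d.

φ(n) = (p−1)(q−1) = 138·196 = 27048.
Need d with 17·d ≡ 1 (mod 27048). Apply the extended Euclidean algorithm:
27048 = 1591*17 + 1
17 = 17*1 + 0
Back-substitute:
1 = 27048 − 1591·17
So 17·(-1591) ≡ 1 (mod 27048), hence d ≡ -1591 ≡ 25457 (mod 27048).

25457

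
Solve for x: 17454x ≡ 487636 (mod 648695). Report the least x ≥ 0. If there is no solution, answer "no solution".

First find gcd(17454, 648695):
648695 = 37·17454 + 2897
17454 = 6·2897 + 72
2897 = 40·72 + 17
72 = 4·17 + 4
17 = 4·4 + 1
4 = 4·1 + 0
gcd = 1, so a unique solution mod 648695 exists.
Back-substitute for the Bézout coefficients:
1 = 17 − 4·4
1 = −4·72 + 17·17
1 = 17·2897 − 684·72
1 = −684·17454 + 4121·2897
1 = 4121·648695 − 153161·17454
So 17454·(-153161) ≡ 1 (mod 648695), giving 17454⁻¹ ≡ 495534.
x ≡ 17454⁻¹·487636 ≡ 495534·487636 ≡ 32734 (mod 648695).

32734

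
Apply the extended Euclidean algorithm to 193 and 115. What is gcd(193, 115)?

Apply Euclid's algorithm to 193 and 115:
193 = 1×115 + 78
115 = 1×78 + 37
78 = 2×37 + 4
37 = 9×4 + 1
4 = 4×1 + 0
gcd(193, 115) = 1.
Back-substituting:
1 = 37 − 9·4
1 = −9·78 + 19·37
1 = 19·115 − 28·78
1 = −28·193 + 47·115
So 1 = (-28)·193 + (47)·115.

1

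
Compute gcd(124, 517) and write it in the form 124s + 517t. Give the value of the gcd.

Apply Euclid's algorithm to 517 and 124:
517 = 4×124 + 21
124 = 5×21 + 19
21 = 1×19 + 2
19 = 9×2 + 1
2 = 2×1 + 0
gcd(124, 517) = 1.
Back-substituting:
1 = 19 − 9·2
1 = −9·21 + 10·19
1 = 10·124 − 59·21
1 = −59·517 + 246·124
So 1 = (-59)·517 + (246)·124.

1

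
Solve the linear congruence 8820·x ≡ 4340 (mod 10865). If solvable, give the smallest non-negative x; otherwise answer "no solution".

2139

First find gcd(8820, 10865):
10865 = 1×8820 + 2045
8820 = 4×2045 + 640
2045 = 3×640 + 125
640 = 5×125 + 15
125 = 8×15 + 5
15 = 3×5 + 0
gcd = 5 and 5 | 4340, so solutions exist. Divide through by 5: 1764x ≡ 868 (mod 2173).
Now find 1764⁻¹ mod 2173:
2173 = 1*1764 + 409
1764 = 4*409 + 128
409 = 3*128 + 25
128 = 5*25 + 3
25 = 8*3 + 1
3 = 3*1 + 0
Back-substitute:
1 = 25 − 8·3
1 = −8·128 + 41·25
1 = 41·409 − 131·128
1 = −131·1764 + 565·409
1 = 565·2173 − 696·1764
So 1764·(-696) ≡ 1 (mod 2173), i.e. 1764⁻¹ ≡ 1477.
Then x ≡ 1477·868 ≡ 2139 (mod 2173); the smallest non-negative solution is x = 2139.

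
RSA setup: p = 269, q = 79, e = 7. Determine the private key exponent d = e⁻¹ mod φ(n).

8959

φ(n) = (p−1)(q−1) = 268·78 = 20904.
Need d with 7·d ≡ 1 (mod 20904). Apply the extended Euclidean algorithm:
20904 = 2986×7 + 2
7 = 3×2 + 1
2 = 2×1 + 0
Back-substitute:
1 = 7 − 3·2
1 = −3·20904 + 8959·7
So 7·8959 ≡ 1 (mod 20904), hence d = 8959.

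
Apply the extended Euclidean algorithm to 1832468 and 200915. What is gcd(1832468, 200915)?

11

Repeated division:
1832468 = 9×200915 + 24233
200915 = 8×24233 + 7051
24233 = 3×7051 + 3080
7051 = 2×3080 + 891
3080 = 3×891 + 407
891 = 2×407 + 77
407 = 5×77 + 22
77 = 3×22 + 11
22 = 2×11 + 0
gcd(1832468, 200915) = 11.
Back-substituting:
11 = 77 − 3·22
11 = −3·407 + 16·77
11 = 16·891 − 35·407
11 = −35·3080 + 121·891
11 = 121·7051 − 277·3080
11 = −277·24233 + 952·7051
11 = 952·200915 − 7893·24233
11 = −7893·1832468 + 71989·200915
So 11 = (-7893)·1832468 + (71989)·200915.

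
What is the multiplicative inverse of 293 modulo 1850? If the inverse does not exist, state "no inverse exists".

1307

Apply the Euclidean algorithm to 1850 and 293:
1850 = 6*293 + 92
293 = 3*92 + 17
92 = 5*17 + 7
17 = 2*7 + 3
7 = 2*3 + 1
3 = 3*1 + 0
gcd = 1, so the inverse exists. Back-substitute:
1 = 7 − 2·3
1 = −2·17 + 5·7
1 = 5·92 − 27·17
1 = −27·293 + 86·92
1 = 86·1850 − 543·293
Thus 293·(-543) ≡ 1 (mod 1850); reducing, -543 mod 1850 = 1307.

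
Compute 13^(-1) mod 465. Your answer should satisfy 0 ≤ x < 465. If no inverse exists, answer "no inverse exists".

322

gcd(465, 13) by repeated division:
465 = 35·13 + 10
13 = 1·10 + 3
10 = 3·3 + 1
3 = 3·1 + 0
The gcd is 1. Working backward:
1 = 10 − 3·3
1 = −3·13 + 4·10
1 = 4·465 − 143·13
Thus 13·(-143) ≡ 1 (mod 465); reducing, -143 mod 465 = 322.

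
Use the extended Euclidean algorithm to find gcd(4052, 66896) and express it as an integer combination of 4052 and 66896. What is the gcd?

Euclidean algorithm:
66896 = 16*4052 + 2064
4052 = 1*2064 + 1988
2064 = 1*1988 + 76
1988 = 26*76 + 12
76 = 6*12 + 4
12 = 3*4 + 0
gcd(4052, 66896) = 4.
Express as a combination:
4 = 76 − 6·12
4 = −6·1988 + 157·76
4 = 157·2064 − 163·1988
4 = −163·4052 + 320·2064
4 = 320·66896 − 5283·4052
So 4 = (320)·66896 + (-5283)·4052.

4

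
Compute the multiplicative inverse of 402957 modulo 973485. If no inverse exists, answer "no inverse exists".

Compute gcd(402957, 973485):
973485 = 2×402957 + 167571
402957 = 2×167571 + 67815
167571 = 2×67815 + 31941
67815 = 2×31941 + 3933
31941 = 8×3933 + 477
3933 = 8×477 + 117
477 = 4×117 + 9
117 = 13×9 + 0
The gcd is 9, not 1, hence no inverse exists.

no inverse exists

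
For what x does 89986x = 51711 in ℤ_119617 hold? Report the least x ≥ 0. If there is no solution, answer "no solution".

First find gcd(89986, 119617):
119617 = 1·89986 + 29631
89986 = 3·29631 + 1093
29631 = 27·1093 + 120
1093 = 9·120 + 13
120 = 9·13 + 3
13 = 4·3 + 1
3 = 3·1 + 0
gcd = 1, so a unique solution mod 119617 exists.
Back-substitute for the Bézout coefficients:
1 = 13 − 4·3
1 = −4·120 + 37·13
1 = 37·1093 − 337·120
1 = −337·29631 + 9136·1093
1 = 9136·89986 − 27745·29631
1 = −27745·119617 + 36881·89986
So 89986·(36881) ≡ 1 (mod 119617), giving 89986⁻¹ ≡ 36881.
x ≡ 89986⁻¹·51711 ≡ 36881·51711 ≡ 99560 (mod 119617).

99560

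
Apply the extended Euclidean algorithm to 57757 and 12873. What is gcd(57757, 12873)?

Apply Euclid's algorithm to 57757 and 12873:
57757 = 4·12873 + 6265
12873 = 2·6265 + 343
6265 = 18·343 + 91
343 = 3·91 + 70
91 = 1·70 + 21
70 = 3·21 + 7
21 = 3·7 + 0
gcd(57757, 12873) = 7.
Express as a combination:
7 = 70 − 3·21
7 = −3·91 + 4·70
7 = 4·343 − 15·91
7 = −15·6265 + 274·343
7 = 274·12873 − 563·6265
7 = −563·57757 + 2526·12873
So 7 = (-563)·57757 + (2526)·12873.

7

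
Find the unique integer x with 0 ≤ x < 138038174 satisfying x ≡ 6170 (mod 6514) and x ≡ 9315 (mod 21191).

Write x = 6170 + 6514·k. Then 6514·k ≡ 9315 − 6170 ≡ 3145 (mod 21191).
Need 6514⁻¹ mod 21191. Extended Euclid on (21191, 6514):
21191 = 3×6514 + 1649
6514 = 3×1649 + 1567
1649 = 1×1567 + 82
1567 = 19×82 + 9
82 = 9×9 + 1
9 = 9×1 + 0
Back-substitute:
1 = 82 − 9·9
1 = −9·1567 + 172·82
1 = 172·1649 − 181·1567
1 = −181·6514 + 715·1649
1 = 715·21191 − 2326·6514
6514⁻¹ ≡ 18865 (mod 21191), so k ≡ 18865·3145 ≡ 16816 (mod 21191).
x = 6170 + 6514·16816 = 109545594.

109545594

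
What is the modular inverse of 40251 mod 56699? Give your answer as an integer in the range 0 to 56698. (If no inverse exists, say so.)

Extended Euclidean algorithm:
56699 = 1·40251 + 16448
40251 = 2·16448 + 7355
16448 = 2·7355 + 1738
7355 = 4·1738 + 403
1738 = 4·403 + 126
403 = 3·126 + 25
126 = 5·25 + 1
25 = 25·1 + 0
The gcd is 1. Working backward:
1 = 126 − 5·25
1 = −5·403 + 16·126
1 = 16·1738 − 69·403
1 = −69·7355 + 292·1738
1 = 292·16448 − 653·7355
1 = −653·40251 + 1598·16448
1 = 1598·56699 − 2251·40251
Hence 40251⁻¹ ≡ -2251 ≡ 54448 (mod 56699).

54448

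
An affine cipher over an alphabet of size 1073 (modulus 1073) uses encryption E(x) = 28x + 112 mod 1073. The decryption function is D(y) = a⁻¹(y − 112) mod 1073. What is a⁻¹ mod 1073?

115

Run Euclid on (1073, 28):
1073 = 38*28 + 9
28 = 3*9 + 1
9 = 9*1 + 0
The gcd is 1. Working backward:
1 = 28 − 3·9
1 = −3·1073 + 115·28
So 28·115 ≡ 1 (mod 1073).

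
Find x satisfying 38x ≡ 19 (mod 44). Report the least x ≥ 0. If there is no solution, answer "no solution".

gcd(38, 44):
44 = 1·38 + 6
38 = 6·6 + 2
6 = 3·2 + 0
gcd = 2, but 2 ∤ 19, so the congruence has no solution.

no solution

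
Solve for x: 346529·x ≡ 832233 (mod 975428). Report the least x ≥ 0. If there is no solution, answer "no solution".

First find gcd(346529, 975428):
975428 = 2·346529 + 282370
346529 = 1·282370 + 64159
282370 = 4·64159 + 25734
64159 = 2·25734 + 12691
25734 = 2·12691 + 352
12691 = 36·352 + 19
352 = 18·19 + 10
19 = 1·10 + 9
10 = 1·9 + 1
9 = 9·1 + 0
gcd = 1, so a unique solution mod 975428 exists.
Back-substitute for the Bézout coefficients:
1 = 10 − 9
1 = −19 + 2·10
1 = 2·352 − 37·19
1 = −37·12691 + 1334·352
1 = 1334·25734 − 2705·12691
1 = −2705·64159 + 6744·25734
1 = 6744·282370 − 29681·64159
1 = −29681·346529 + 36425·282370
1 = 36425·975428 − 102531·346529
So 346529·(-102531) ≡ 1 (mod 975428), giving 346529⁻¹ ≡ 872897.
x ≡ 346529⁻¹·832233 ≡ 872897·832233 ≡ 759717 (mod 975428).

759717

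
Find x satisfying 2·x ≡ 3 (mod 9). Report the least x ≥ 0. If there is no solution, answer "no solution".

6

First find gcd(2, 9):
9 = 4×2 + 1
2 = 2×1 + 0
gcd = 1, so a unique solution mod 9 exists.
Back-substitute for the Bézout coefficients:
1 = 9 − 4·2
So 2·(-4) ≡ 1 (mod 9), giving 2⁻¹ ≡ 5.
x ≡ 2⁻¹·3 ≡ 5·3 ≡ 6 (mod 9).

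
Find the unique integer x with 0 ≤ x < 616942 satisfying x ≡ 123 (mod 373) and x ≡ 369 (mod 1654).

180655

Write x = 123 + 373·k. Then 373·k ≡ 369 − 123 ≡ 246 (mod 1654).
Need 373⁻¹ mod 1654. Extended Euclid on (1654, 373):
1654 = 4*373 + 162
373 = 2*162 + 49
162 = 3*49 + 15
49 = 3*15 + 4
15 = 3*4 + 3
4 = 1*3 + 1
3 = 3*1 + 0
Back-substitute:
1 = 4 − 3
1 = −15 + 4·4
1 = 4·49 − 13·15
1 = −13·162 + 43·49
1 = 43·373 − 99·162
1 = −99·1654 + 439·373
373⁻¹ ≡ 439 (mod 1654), so k ≡ 439·246 ≡ 484 (mod 1654).
x = 123 + 373·484 = 180655.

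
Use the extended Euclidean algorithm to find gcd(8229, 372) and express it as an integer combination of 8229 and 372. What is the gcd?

3

Repeated division:
8229 = 22×372 + 45
372 = 8×45 + 12
45 = 3×12 + 9
12 = 1×9 + 3
9 = 3×3 + 0
gcd(8229, 372) = 3.
Back-substituting:
3 = 12 − 9
3 = −45 + 4·12
3 = 4·372 − 33·45
3 = −33·8229 + 730·372
So 3 = (-33)·8229 + (730)·372.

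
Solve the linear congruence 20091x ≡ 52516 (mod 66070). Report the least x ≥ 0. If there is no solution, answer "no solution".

43556

First find gcd(20091, 66070):
66070 = 3*20091 + 5797
20091 = 3*5797 + 2700
5797 = 2*2700 + 397
2700 = 6*397 + 318
397 = 1*318 + 79
318 = 4*79 + 2
79 = 39*2 + 1
2 = 2*1 + 0
gcd = 1, so a unique solution mod 66070 exists.
Back-substitute for the Bézout coefficients:
1 = 79 − 39·2
1 = −39·318 + 157·79
1 = 157·397 − 196·318
1 = −196·2700 + 1333·397
1 = 1333·5797 − 2862·2700
1 = −2862·20091 + 9919·5797
1 = 9919·66070 − 32619·20091
So 20091·(-32619) ≡ 1 (mod 66070), giving 20091⁻¹ ≡ 33451.
x ≡ 20091⁻¹·52516 ≡ 33451·52516 ≡ 43556 (mod 66070).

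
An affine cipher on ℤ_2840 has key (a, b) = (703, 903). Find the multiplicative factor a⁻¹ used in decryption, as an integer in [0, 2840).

gcd(2840, 703) by repeated division:
2840 = 4×703 + 28
703 = 25×28 + 3
28 = 9×3 + 1
3 = 3×1 + 0
The gcd is 1. Working backward:
1 = 28 − 9·3
1 = −9·703 + 226·28
1 = 226·2840 − 913·703
So 703·(-913) ≡ 1 (mod 2840), and -913 ≡ 1927 (mod 2840).

1927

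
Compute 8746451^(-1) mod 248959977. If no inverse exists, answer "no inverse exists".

Compute gcd(8746451, 248959977):
248959977 = 28*8746451 + 4059349
8746451 = 2*4059349 + 627753
4059349 = 6*627753 + 292831
627753 = 2*292831 + 42091
292831 = 6*42091 + 40285
42091 = 1*40285 + 1806
40285 = 22*1806 + 553
1806 = 3*553 + 147
553 = 3*147 + 112
147 = 1*112 + 35
112 = 3*35 + 7
35 = 5*7 + 0
gcd(8746451, 248959977) = 7 ≠ 1, so 8746451 has no multiplicative inverse modulo 248959977.

no inverse exists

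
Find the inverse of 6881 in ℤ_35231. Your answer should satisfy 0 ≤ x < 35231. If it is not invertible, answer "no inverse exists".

no inverse exists

Euclidean algorithm on 35231, 6881:
35231 = 5*6881 + 826
6881 = 8*826 + 273
826 = 3*273 + 7
273 = 39*7 + 0
The gcd is 7, not 1, hence no inverse exists.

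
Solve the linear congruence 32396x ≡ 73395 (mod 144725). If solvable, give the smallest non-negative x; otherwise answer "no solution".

8870

First find gcd(32396, 144725):
144725 = 4·32396 + 15141
32396 = 2·15141 + 2114
15141 = 7·2114 + 343
2114 = 6·343 + 56
343 = 6·56 + 7
56 = 8·7 + 0
gcd = 7 and 7 | 73395, so solutions exist. Divide through by 7: 4628x ≡ 10485 (mod 20675).
Now find 4628⁻¹ mod 20675:
20675 = 4*4628 + 2163
4628 = 2*2163 + 302
2163 = 7*302 + 49
302 = 6*49 + 8
49 = 6*8 + 1
8 = 8*1 + 0
Back-substitute:
1 = 49 − 6·8
1 = −6·302 + 37·49
1 = 37·2163 − 265·302
1 = −265·4628 + 567·2163
1 = 567·20675 − 2533·4628
So 4628·(-2533) ≡ 1 (mod 20675), i.e. 4628⁻¹ ≡ 18142.
Then x ≡ 18142·10485 ≡ 8870 (mod 20675); the smallest non-negative solution is x = 8870.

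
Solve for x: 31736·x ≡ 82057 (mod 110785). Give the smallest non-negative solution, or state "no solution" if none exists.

First find gcd(31736, 110785):
110785 = 3·31736 + 15577
31736 = 2·15577 + 582
15577 = 26·582 + 445
582 = 1·445 + 137
445 = 3·137 + 34
137 = 4·34 + 1
34 = 34·1 + 0
gcd = 1, so a unique solution mod 110785 exists.
Back-substitute for the Bézout coefficients:
1 = 137 − 4·34
1 = −4·445 + 13·137
1 = 13·582 − 17·445
1 = −17·15577 + 455·582
1 = 455·31736 − 927·15577
1 = −927·110785 + 3236·31736
So 31736·(3236) ≡ 1 (mod 110785), giving 31736⁻¹ ≡ 3236.
x ≡ 31736⁻¹·82057 ≡ 3236·82057 ≡ 95592 (mod 110785).

95592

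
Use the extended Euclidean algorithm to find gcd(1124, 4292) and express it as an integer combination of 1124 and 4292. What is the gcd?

Euclidean algorithm:
4292 = 3*1124 + 920
1124 = 1*920 + 204
920 = 4*204 + 104
204 = 1*104 + 100
104 = 1*100 + 4
100 = 25*4 + 0
gcd(1124, 4292) = 4.
Express as a combination:
4 = 104 − 100
4 = −204 + 2·104
4 = 2·920 − 9·204
4 = −9·1124 + 11·920
4 = 11·4292 − 42·1124
So 4 = (11)·4292 + (-42)·1124.

4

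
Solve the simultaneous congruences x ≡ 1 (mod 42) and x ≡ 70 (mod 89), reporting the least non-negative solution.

Write x = 1 + 42·k. Then 42·k ≡ 70 − 1 ≡ 69 (mod 89).
Need 42⁻¹ mod 89. Extended Euclid on (89, 42):
89 = 2*42 + 5
42 = 8*5 + 2
5 = 2*2 + 1
2 = 2*1 + 0
Back-substitute:
1 = 5 − 2·2
1 = −2·42 + 17·5
1 = 17·89 − 36·42
42⁻¹ ≡ 53 (mod 89), so k ≡ 53·69 ≡ 8 (mod 89).
x = 1 + 42·8 = 337.

337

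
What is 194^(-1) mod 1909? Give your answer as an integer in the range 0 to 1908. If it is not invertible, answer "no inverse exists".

1663

Apply the Euclidean algorithm to 1909 and 194:
1909 = 9*194 + 163
194 = 1*163 + 31
163 = 5*31 + 8
31 = 3*8 + 7
8 = 1*7 + 1
7 = 7*1 + 0
Since gcd(194, 1909) = 1, back-substitute to write 1 as a combination:
1 = 8 − 7
1 = −31 + 4·8
1 = 4·163 − 21·31
1 = −21·194 + 25·163
1 = 25·1909 − 246·194
Hence 194⁻¹ ≡ -246 ≡ 1663 (mod 1909).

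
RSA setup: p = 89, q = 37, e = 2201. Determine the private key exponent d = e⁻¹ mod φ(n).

2729

φ(n) = (p−1)(q−1) = 88·36 = 3168.
Need d with 2201·d ≡ 1 (mod 3168). Apply the extended Euclidean algorithm:
3168 = 1*2201 + 967
2201 = 2*967 + 267
967 = 3*267 + 166
267 = 1*166 + 101
166 = 1*101 + 65
101 = 1*65 + 36
65 = 1*36 + 29
36 = 1*29 + 7
29 = 4*7 + 1
7 = 7*1 + 0
Back-substitute:
1 = 29 − 4·7
1 = −4·36 + 5·29
1 = 5·65 − 9·36
1 = −9·101 + 14·65
1 = 14·166 − 23·101
1 = −23·267 + 37·166
1 = 37·967 − 134·267
1 = −134·2201 + 305·967
1 = 305·3168 − 439·2201
So 2201·(-439) ≡ 1 (mod 3168), hence d ≡ -439 ≡ 2729 (mod 3168).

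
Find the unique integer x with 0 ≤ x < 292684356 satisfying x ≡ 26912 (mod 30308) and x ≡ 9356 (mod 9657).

Write x = 26912 + 30308·k. Then 30308·k ≡ 9356 − 26912 ≡ 1758 (mod 9657).
Need 30308⁻¹ mod 9657. Extended Euclid on (9657, 1337):
9657 = 7×1337 + 298
1337 = 4×298 + 145
298 = 2×145 + 8
145 = 18×8 + 1
8 = 8×1 + 0
Back-substitute:
1 = 145 − 18·8
1 = −18·298 + 37·145
1 = 37·1337 − 166·298
1 = −166·9657 + 1199·1337
30308⁻¹ ≡ 1199 (mod 9657), so k ≡ 1199·1758 ≡ 2616 (mod 9657).
x = 26912 + 30308·2616 = 79312640.

79312640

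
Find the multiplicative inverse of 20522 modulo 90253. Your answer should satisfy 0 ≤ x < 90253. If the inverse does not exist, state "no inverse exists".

46569

Apply the Euclidean algorithm to 90253 and 20522:
90253 = 4×20522 + 8165
20522 = 2×8165 + 4192
8165 = 1×4192 + 3973
4192 = 1×3973 + 219
3973 = 18×219 + 31
219 = 7×31 + 2
31 = 15×2 + 1
2 = 2×1 + 0
The gcd is 1. Working backward:
1 = 31 − 15·2
1 = −15·219 + 106·31
1 = 106·3973 − 1923·219
1 = −1923·4192 + 2029·3973
1 = 2029·8165 − 3952·4192
1 = −3952·20522 + 9933·8165
1 = 9933·90253 − 43684·20522
So 20522·(-43684) ≡ 1 (mod 90253), and -43684 ≡ 46569 (mod 90253).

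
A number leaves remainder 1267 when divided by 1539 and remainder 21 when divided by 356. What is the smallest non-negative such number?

Write x = 1267 + 1539·k. Then 1539·k ≡ 21 − 1267 ≡ 178 (mod 356).
Need 1539⁻¹ mod 356. Extended Euclid on (356, 115):
356 = 3·115 + 11
115 = 10·11 + 5
11 = 2·5 + 1
5 = 5·1 + 0
Back-substitute:
1 = 11 − 2·5
1 = −2·115 + 21·11
1 = 21·356 − 65·115
1539⁻¹ ≡ 291 (mod 356), so k ≡ 291·178 ≡ 178 (mod 356).
x = 1267 + 1539·178 = 275209.

275209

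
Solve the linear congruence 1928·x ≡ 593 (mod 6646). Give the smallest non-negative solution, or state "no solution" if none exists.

gcd(1928, 6646):
6646 = 3*1928 + 862
1928 = 2*862 + 204
862 = 4*204 + 46
204 = 4*46 + 20
46 = 2*20 + 6
20 = 3*6 + 2
6 = 3*2 + 0
gcd = 2, but 2 ∤ 593, so the congruence has no solution.

no solution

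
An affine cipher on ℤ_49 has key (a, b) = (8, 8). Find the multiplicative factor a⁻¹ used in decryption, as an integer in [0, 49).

43

Run Euclid on (49, 8):
49 = 6×8 + 1
8 = 8×1 + 0
The gcd is 1. Working backward:
1 = 49 − 6·8
Thus 8·(-6) ≡ 1 (mod 49); reducing, -6 mod 49 = 43.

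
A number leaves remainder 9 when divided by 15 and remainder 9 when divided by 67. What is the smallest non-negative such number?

9

Write x = 9 + 15·k. Then 15·k ≡ 9 − 9 ≡ 0 (mod 67).
Need 15⁻¹ mod 67. Extended Euclid on (67, 15):
67 = 4×15 + 7
15 = 2×7 + 1
7 = 7×1 + 0
Back-substitute:
1 = 15 − 2·7
1 = −2·67 + 9·15
15⁻¹ ≡ 9 (mod 67), so k ≡ 9·0 ≡ 0 (mod 67).
x = 9 + 15·0 = 9.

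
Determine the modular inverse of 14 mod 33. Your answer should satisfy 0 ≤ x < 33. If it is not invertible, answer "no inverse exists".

26

Run Euclid on (33, 14):
33 = 2×14 + 5
14 = 2×5 + 4
5 = 1×4 + 1
4 = 4×1 + 0
Since gcd(14, 33) = 1, back-substitute to write 1 as a combination:
1 = 5 − 4
1 = −14 + 3·5
1 = 3·33 − 7·14
So 14·(-7) ≡ 1 (mod 33), and -7 ≡ 26 (mod 33).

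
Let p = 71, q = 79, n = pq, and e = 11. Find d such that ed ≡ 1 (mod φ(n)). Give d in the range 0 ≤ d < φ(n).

φ(n) = (p−1)(q−1) = 70·78 = 5460.
Need d with 11·d ≡ 1 (mod 5460). Apply the extended Euclidean algorithm:
5460 = 496*11 + 4
11 = 2*4 + 3
4 = 1*3 + 1
3 = 3*1 + 0
Back-substitute:
1 = 4 − 3
1 = −11 + 3·4
1 = 3·5460 − 1489·11
So 11·(-1489) ≡ 1 (mod 5460), hence d ≡ -1489 ≡ 3971 (mod 5460).

3971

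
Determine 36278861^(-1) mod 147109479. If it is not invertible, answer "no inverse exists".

Extended Euclidean algorithm:
147109479 = 4*36278861 + 1994035
36278861 = 18*1994035 + 386231
1994035 = 5*386231 + 62880
386231 = 6*62880 + 8951
62880 = 7*8951 + 223
8951 = 40*223 + 31
223 = 7*31 + 6
31 = 5*6 + 1
6 = 6*1 + 0
gcd = 1, so the inverse exists. Back-substitute:
1 = 31 − 5·6
1 = −5·223 + 36·31
1 = 36·8951 − 1445·223
1 = −1445·62880 + 10151·8951
1 = 10151·386231 − 62351·62880
1 = −62351·1994035 + 321906·386231
1 = 321906·36278861 − 5856659·1994035
1 = −5856659·147109479 + 23748542·36278861
So 36278861·23748542 ≡ 1 (mod 147109479).

23748542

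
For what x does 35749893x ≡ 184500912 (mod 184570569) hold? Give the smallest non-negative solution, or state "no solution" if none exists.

First find gcd(35749893, 184570569):
184570569 = 5×35749893 + 5821104
35749893 = 6×5821104 + 823269
5821104 = 7×823269 + 58221
823269 = 14×58221 + 8175
58221 = 7×8175 + 996
8175 = 8×996 + 207
996 = 4×207 + 168
207 = 1×168 + 39
168 = 4×39 + 12
39 = 3×12 + 3
12 = 4×3 + 0
gcd = 3 and 3 | 184500912, so solutions exist. Divide through by 3: 11916631x ≡ 61500304 (mod 61523523).
Now find 11916631⁻¹ mod 61523523:
61523523 = 5×11916631 + 1940368
11916631 = 6×1940368 + 274423
1940368 = 7×274423 + 19407
274423 = 14×19407 + 2725
19407 = 7×2725 + 332
2725 = 8×332 + 69
332 = 4×69 + 56
69 = 1×56 + 13
56 = 4×13 + 4
13 = 3×4 + 1
4 = 4×1 + 0
Back-substitute:
1 = 13 − 3·4
1 = −3·56 + 13·13
1 = 13·69 − 16·56
1 = −16·332 + 77·69
1 = 77·2725 − 632·332
1 = −632·19407 + 4501·2725
1 = 4501·274423 − 63646·19407
1 = −63646·1940368 + 450023·274423
1 = 450023·11916631 − 2763784·1940368
1 = −2763784·61523523 + 14268943·11916631
So 11916631⁻¹ ≡ 14268943 (mod 61523523).
Then x ≡ 14268943·61500304 ≡ 55107361 (mod 61523523); the smallest non-negative solution is x = 55107361.

55107361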